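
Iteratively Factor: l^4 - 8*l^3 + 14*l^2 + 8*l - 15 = (l + 1)*(l^3 - 9*l^2 + 23*l - 15) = (l - 5)*(l + 1)*(l^2 - 4*l + 3) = (l - 5)*(l - 3)*(l + 1)*(l - 1)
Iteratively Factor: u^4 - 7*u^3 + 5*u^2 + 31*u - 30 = (u - 5)*(u^3 - 2*u^2 - 5*u + 6) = (u - 5)*(u - 3)*(u^2 + u - 2) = (u - 5)*(u - 3)*(u - 1)*(u + 2)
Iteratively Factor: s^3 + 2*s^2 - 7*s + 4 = (s - 1)*(s^2 + 3*s - 4) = (s - 1)^2*(s + 4)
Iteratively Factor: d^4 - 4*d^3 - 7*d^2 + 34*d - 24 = (d - 2)*(d^3 - 2*d^2 - 11*d + 12) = (d - 2)*(d - 1)*(d^2 - d - 12) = (d - 2)*(d - 1)*(d + 3)*(d - 4)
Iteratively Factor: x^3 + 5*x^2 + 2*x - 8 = (x + 2)*(x^2 + 3*x - 4) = (x - 1)*(x + 2)*(x + 4)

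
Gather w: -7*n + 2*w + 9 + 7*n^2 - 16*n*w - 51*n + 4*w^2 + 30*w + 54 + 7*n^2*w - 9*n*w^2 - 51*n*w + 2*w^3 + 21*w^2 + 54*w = 7*n^2 - 58*n + 2*w^3 + w^2*(25 - 9*n) + w*(7*n^2 - 67*n + 86) + 63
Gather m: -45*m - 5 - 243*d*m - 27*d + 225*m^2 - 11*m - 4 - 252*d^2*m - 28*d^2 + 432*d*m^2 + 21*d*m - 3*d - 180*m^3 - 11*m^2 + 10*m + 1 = -28*d^2 - 30*d - 180*m^3 + m^2*(432*d + 214) + m*(-252*d^2 - 222*d - 46) - 8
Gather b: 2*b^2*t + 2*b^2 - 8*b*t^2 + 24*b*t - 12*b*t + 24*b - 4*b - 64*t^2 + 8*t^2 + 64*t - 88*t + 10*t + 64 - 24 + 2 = b^2*(2*t + 2) + b*(-8*t^2 + 12*t + 20) - 56*t^2 - 14*t + 42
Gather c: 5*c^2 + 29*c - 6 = 5*c^2 + 29*c - 6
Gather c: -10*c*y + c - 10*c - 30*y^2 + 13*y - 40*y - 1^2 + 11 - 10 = c*(-10*y - 9) - 30*y^2 - 27*y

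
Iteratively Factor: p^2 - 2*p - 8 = (p + 2)*(p - 4)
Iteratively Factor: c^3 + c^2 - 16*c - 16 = (c + 4)*(c^2 - 3*c - 4) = (c - 4)*(c + 4)*(c + 1)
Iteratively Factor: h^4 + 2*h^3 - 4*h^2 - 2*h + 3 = (h - 1)*(h^3 + 3*h^2 - h - 3) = (h - 1)*(h + 3)*(h^2 - 1) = (h - 1)^2*(h + 3)*(h + 1)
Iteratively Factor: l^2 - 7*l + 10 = (l - 5)*(l - 2)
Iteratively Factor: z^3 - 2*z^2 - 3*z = (z)*(z^2 - 2*z - 3) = z*(z - 3)*(z + 1)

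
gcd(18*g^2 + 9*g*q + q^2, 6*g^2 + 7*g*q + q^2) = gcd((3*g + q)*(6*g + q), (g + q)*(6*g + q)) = 6*g + q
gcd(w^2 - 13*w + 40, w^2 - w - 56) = w - 8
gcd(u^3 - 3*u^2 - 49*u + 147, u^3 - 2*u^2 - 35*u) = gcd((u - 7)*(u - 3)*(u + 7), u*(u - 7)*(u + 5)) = u - 7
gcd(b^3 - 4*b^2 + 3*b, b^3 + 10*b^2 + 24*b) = b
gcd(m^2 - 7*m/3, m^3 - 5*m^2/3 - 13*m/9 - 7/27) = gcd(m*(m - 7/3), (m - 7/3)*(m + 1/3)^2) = m - 7/3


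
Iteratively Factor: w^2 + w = (w + 1)*(w)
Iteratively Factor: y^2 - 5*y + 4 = (y - 4)*(y - 1)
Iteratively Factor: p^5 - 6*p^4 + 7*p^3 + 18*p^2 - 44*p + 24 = (p + 2)*(p^4 - 8*p^3 + 23*p^2 - 28*p + 12) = (p - 1)*(p + 2)*(p^3 - 7*p^2 + 16*p - 12) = (p - 2)*(p - 1)*(p + 2)*(p^2 - 5*p + 6) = (p - 3)*(p - 2)*(p - 1)*(p + 2)*(p - 2)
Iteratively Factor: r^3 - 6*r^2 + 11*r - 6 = (r - 2)*(r^2 - 4*r + 3) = (r - 2)*(r - 1)*(r - 3)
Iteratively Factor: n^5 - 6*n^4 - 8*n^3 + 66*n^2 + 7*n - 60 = (n - 4)*(n^4 - 2*n^3 - 16*n^2 + 2*n + 15) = (n - 4)*(n + 3)*(n^3 - 5*n^2 - n + 5) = (n - 4)*(n + 1)*(n + 3)*(n^2 - 6*n + 5) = (n - 5)*(n - 4)*(n + 1)*(n + 3)*(n - 1)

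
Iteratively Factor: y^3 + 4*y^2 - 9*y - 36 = (y + 3)*(y^2 + y - 12) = (y + 3)*(y + 4)*(y - 3)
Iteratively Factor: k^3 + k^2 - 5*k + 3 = (k - 1)*(k^2 + 2*k - 3) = (k - 1)*(k + 3)*(k - 1)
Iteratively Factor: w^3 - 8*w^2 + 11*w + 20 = (w - 4)*(w^2 - 4*w - 5) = (w - 5)*(w - 4)*(w + 1)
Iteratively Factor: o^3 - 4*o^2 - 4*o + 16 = (o - 4)*(o^2 - 4) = (o - 4)*(o + 2)*(o - 2)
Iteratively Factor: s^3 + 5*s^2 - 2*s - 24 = (s + 4)*(s^2 + s - 6) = (s - 2)*(s + 4)*(s + 3)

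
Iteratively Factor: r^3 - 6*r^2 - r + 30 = (r - 3)*(r^2 - 3*r - 10) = (r - 5)*(r - 3)*(r + 2)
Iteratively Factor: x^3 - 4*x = (x + 2)*(x^2 - 2*x) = (x - 2)*(x + 2)*(x)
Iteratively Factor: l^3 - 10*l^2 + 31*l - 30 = (l - 5)*(l^2 - 5*l + 6) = (l - 5)*(l - 3)*(l - 2)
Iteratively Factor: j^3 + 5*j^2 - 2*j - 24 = (j + 3)*(j^2 + 2*j - 8) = (j + 3)*(j + 4)*(j - 2)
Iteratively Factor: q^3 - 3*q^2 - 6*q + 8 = (q - 4)*(q^2 + q - 2) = (q - 4)*(q - 1)*(q + 2)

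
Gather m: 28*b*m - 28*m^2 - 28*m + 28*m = 28*b*m - 28*m^2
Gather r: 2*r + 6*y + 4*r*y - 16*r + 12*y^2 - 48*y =r*(4*y - 14) + 12*y^2 - 42*y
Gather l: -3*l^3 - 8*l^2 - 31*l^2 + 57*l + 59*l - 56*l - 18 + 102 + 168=-3*l^3 - 39*l^2 + 60*l + 252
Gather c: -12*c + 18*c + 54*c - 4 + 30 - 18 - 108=60*c - 100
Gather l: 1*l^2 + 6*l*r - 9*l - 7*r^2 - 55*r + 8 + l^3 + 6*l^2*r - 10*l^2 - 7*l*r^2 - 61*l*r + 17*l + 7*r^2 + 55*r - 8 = l^3 + l^2*(6*r - 9) + l*(-7*r^2 - 55*r + 8)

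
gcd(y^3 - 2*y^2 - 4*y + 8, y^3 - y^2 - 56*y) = 1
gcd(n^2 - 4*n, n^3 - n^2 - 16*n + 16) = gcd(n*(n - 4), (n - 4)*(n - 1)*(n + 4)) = n - 4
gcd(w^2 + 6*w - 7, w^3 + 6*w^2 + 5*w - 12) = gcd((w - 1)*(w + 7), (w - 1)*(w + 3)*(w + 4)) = w - 1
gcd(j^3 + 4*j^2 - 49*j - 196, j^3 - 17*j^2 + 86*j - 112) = j - 7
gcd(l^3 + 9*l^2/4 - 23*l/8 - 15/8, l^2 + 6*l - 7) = 1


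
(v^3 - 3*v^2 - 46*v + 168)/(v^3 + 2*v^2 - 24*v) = (v^2 + v - 42)/(v*(v + 6))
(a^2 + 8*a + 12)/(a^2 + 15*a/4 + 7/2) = 4*(a + 6)/(4*a + 7)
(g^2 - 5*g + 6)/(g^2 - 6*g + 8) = (g - 3)/(g - 4)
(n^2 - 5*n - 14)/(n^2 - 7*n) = (n + 2)/n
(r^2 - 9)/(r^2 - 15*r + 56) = (r^2 - 9)/(r^2 - 15*r + 56)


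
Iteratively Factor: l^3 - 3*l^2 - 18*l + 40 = (l + 4)*(l^2 - 7*l + 10) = (l - 5)*(l + 4)*(l - 2)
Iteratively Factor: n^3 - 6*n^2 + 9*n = (n - 3)*(n^2 - 3*n) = (n - 3)^2*(n)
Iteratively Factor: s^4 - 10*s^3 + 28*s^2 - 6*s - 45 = (s - 3)*(s^3 - 7*s^2 + 7*s + 15) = (s - 3)*(s + 1)*(s^2 - 8*s + 15) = (s - 3)^2*(s + 1)*(s - 5)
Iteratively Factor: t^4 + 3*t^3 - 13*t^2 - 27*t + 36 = (t - 1)*(t^3 + 4*t^2 - 9*t - 36) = (t - 3)*(t - 1)*(t^2 + 7*t + 12) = (t - 3)*(t - 1)*(t + 4)*(t + 3)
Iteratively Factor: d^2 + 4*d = (d)*(d + 4)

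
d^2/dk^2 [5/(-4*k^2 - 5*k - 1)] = 10*(16*k^2 + 20*k - (8*k + 5)^2 + 4)/(4*k^2 + 5*k + 1)^3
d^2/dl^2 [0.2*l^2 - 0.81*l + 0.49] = 0.400000000000000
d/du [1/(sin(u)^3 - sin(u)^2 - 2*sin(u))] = (-3*sin(u)^2 + 2*sin(u) + 2)*cos(u)/((sin(u) + cos(u)^2 + 1)^2*sin(u)^2)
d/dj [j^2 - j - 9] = 2*j - 1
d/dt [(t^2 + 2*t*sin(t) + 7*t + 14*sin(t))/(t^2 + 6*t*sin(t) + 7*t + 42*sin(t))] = 4*(-t*cos(t) + sin(t))/(t + 6*sin(t))^2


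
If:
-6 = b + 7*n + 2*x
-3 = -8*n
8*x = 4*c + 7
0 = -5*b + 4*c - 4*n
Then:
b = -43/9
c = -403/72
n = 3/8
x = -277/144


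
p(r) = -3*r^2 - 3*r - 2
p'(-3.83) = 19.98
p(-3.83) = -34.52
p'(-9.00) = 51.00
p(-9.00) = -218.00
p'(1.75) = -13.50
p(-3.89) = -35.73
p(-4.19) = -42.10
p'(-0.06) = -2.64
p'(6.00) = -39.00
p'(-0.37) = -0.78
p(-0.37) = -1.30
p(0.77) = -6.09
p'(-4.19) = 22.14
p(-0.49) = -1.25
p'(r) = -6*r - 3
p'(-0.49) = -0.06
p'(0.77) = -7.62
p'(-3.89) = 20.34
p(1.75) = -16.44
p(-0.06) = -1.83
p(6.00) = -128.00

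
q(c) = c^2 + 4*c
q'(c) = 2*c + 4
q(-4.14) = 0.58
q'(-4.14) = -4.28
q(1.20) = 6.24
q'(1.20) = 6.40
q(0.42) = 1.86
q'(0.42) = 4.84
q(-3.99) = -0.04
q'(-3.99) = -3.98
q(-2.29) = -3.92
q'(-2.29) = -0.58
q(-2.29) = -3.92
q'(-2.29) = -0.58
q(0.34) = 1.48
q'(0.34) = 4.68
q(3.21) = 23.14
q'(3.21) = 10.42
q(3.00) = 21.00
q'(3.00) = 10.00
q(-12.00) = 96.00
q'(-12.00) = -20.00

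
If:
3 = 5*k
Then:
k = 3/5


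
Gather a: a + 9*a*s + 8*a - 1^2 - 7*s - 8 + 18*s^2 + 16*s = a*(9*s + 9) + 18*s^2 + 9*s - 9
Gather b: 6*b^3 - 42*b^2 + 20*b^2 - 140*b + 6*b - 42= 6*b^3 - 22*b^2 - 134*b - 42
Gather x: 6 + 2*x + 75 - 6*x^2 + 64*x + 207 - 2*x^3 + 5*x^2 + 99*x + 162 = -2*x^3 - x^2 + 165*x + 450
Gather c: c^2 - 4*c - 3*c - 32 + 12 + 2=c^2 - 7*c - 18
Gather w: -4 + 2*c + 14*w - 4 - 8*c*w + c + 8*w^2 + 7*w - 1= 3*c + 8*w^2 + w*(21 - 8*c) - 9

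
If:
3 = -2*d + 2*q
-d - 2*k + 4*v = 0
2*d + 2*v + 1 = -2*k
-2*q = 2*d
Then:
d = -3/4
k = 7/24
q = 3/4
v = -1/24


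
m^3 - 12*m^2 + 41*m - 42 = (m - 7)*(m - 3)*(m - 2)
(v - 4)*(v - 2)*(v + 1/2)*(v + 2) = v^4 - 7*v^3/2 - 6*v^2 + 14*v + 8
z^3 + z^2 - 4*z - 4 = (z - 2)*(z + 1)*(z + 2)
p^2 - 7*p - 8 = (p - 8)*(p + 1)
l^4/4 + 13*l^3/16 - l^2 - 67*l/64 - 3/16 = (l/4 + 1)*(l - 3/2)*(l + 1/4)*(l + 1/2)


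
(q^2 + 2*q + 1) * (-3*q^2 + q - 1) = -3*q^4 - 5*q^3 - 2*q^2 - q - 1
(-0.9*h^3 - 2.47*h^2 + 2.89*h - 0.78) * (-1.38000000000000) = 1.242*h^3 + 3.4086*h^2 - 3.9882*h + 1.0764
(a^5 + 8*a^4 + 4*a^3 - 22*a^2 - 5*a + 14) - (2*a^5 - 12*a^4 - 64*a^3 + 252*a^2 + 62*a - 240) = -a^5 + 20*a^4 + 68*a^3 - 274*a^2 - 67*a + 254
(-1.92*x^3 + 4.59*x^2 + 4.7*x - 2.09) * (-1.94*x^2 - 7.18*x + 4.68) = 3.7248*x^5 + 4.881*x^4 - 51.0598*x^3 - 8.2102*x^2 + 37.0022*x - 9.7812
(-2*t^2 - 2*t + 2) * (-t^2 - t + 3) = 2*t^4 + 4*t^3 - 6*t^2 - 8*t + 6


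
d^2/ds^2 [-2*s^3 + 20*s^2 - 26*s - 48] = 40 - 12*s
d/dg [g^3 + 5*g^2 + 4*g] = 3*g^2 + 10*g + 4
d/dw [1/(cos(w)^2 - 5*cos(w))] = (2*cos(w) - 5)*sin(w)/((cos(w) - 5)^2*cos(w)^2)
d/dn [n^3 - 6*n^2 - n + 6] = 3*n^2 - 12*n - 1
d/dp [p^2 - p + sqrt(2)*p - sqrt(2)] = 2*p - 1 + sqrt(2)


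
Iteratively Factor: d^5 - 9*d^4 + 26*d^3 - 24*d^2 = (d)*(d^4 - 9*d^3 + 26*d^2 - 24*d) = d^2*(d^3 - 9*d^2 + 26*d - 24) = d^2*(d - 2)*(d^2 - 7*d + 12) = d^2*(d - 3)*(d - 2)*(d - 4)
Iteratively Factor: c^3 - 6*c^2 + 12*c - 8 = (c - 2)*(c^2 - 4*c + 4) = (c - 2)^2*(c - 2)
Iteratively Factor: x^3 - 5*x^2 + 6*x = (x)*(x^2 - 5*x + 6) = x*(x - 2)*(x - 3)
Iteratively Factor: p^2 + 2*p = (p + 2)*(p)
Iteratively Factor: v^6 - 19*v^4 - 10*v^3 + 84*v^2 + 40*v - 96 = (v - 2)*(v^5 + 2*v^4 - 15*v^3 - 40*v^2 + 4*v + 48) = (v - 2)*(v + 2)*(v^4 - 15*v^2 - 10*v + 24) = (v - 4)*(v - 2)*(v + 2)*(v^3 + 4*v^2 + v - 6) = (v - 4)*(v - 2)*(v - 1)*(v + 2)*(v^2 + 5*v + 6) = (v - 4)*(v - 2)*(v - 1)*(v + 2)^2*(v + 3)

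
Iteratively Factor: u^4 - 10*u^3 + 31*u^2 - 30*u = (u)*(u^3 - 10*u^2 + 31*u - 30) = u*(u - 5)*(u^2 - 5*u + 6) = u*(u - 5)*(u - 3)*(u - 2)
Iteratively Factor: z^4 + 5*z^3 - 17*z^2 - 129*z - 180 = (z + 3)*(z^3 + 2*z^2 - 23*z - 60) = (z + 3)^2*(z^2 - z - 20) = (z - 5)*(z + 3)^2*(z + 4)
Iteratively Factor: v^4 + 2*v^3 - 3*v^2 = (v - 1)*(v^3 + 3*v^2) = v*(v - 1)*(v^2 + 3*v) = v^2*(v - 1)*(v + 3)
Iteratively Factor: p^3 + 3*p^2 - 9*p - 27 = (p + 3)*(p^2 - 9) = (p + 3)^2*(p - 3)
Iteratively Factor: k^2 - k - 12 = (k - 4)*(k + 3)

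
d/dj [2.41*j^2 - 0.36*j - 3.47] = 4.82*j - 0.36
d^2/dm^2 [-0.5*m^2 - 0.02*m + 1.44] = -1.00000000000000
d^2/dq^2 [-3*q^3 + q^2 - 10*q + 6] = 2 - 18*q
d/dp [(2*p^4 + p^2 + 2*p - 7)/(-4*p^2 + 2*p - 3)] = 2*(-8*p^5 + 6*p^4 - 12*p^3 + 5*p^2 - 31*p + 4)/(16*p^4 - 16*p^3 + 28*p^2 - 12*p + 9)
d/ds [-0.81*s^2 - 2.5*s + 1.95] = -1.62*s - 2.5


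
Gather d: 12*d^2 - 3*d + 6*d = 12*d^2 + 3*d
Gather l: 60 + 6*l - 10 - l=5*l + 50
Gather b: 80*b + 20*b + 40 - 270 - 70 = 100*b - 300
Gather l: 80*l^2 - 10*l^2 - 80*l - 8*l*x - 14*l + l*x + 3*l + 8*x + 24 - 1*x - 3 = 70*l^2 + l*(-7*x - 91) + 7*x + 21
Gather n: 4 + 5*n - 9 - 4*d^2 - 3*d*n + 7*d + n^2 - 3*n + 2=-4*d^2 + 7*d + n^2 + n*(2 - 3*d) - 3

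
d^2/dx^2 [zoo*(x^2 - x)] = zoo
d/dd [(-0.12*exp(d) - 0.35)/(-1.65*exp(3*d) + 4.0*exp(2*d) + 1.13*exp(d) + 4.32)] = (-0.396*exp(3*d) - 1.2525*exp(2*d) + 2.8*exp(d) - 0.1229)*exp(d)/(2.7225*exp(6*d) - 13.2*exp(5*d) + 12.271*exp(4*d) - 5.216*exp(3*d) + 35.8369*exp(2*d) + 9.7632*exp(d) + 18.6624)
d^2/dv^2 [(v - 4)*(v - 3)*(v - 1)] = 6*v - 16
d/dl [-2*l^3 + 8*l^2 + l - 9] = -6*l^2 + 16*l + 1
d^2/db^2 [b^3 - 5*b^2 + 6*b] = 6*b - 10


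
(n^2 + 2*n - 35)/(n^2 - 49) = (n - 5)/(n - 7)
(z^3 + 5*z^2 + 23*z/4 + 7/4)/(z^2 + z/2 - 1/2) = (4*z^2 + 16*z + 7)/(2*(2*z - 1))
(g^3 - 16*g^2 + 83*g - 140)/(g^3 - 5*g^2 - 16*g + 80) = (g - 7)/(g + 4)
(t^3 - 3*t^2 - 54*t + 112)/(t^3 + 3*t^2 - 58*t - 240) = (t^2 + 5*t - 14)/(t^2 + 11*t + 30)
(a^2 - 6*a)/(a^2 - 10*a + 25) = a*(a - 6)/(a^2 - 10*a + 25)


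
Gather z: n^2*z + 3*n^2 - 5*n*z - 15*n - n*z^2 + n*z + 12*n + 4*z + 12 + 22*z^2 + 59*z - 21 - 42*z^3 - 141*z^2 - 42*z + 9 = 3*n^2 - 3*n - 42*z^3 + z^2*(-n - 119) + z*(n^2 - 4*n + 21)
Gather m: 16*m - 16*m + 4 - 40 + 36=0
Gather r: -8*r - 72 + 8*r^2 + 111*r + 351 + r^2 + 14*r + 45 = 9*r^2 + 117*r + 324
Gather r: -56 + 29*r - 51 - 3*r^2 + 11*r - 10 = -3*r^2 + 40*r - 117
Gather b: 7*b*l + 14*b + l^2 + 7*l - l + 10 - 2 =b*(7*l + 14) + l^2 + 6*l + 8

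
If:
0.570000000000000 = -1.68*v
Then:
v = -0.34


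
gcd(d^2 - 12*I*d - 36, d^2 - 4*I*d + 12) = d - 6*I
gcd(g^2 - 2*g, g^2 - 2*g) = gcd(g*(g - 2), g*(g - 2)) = g^2 - 2*g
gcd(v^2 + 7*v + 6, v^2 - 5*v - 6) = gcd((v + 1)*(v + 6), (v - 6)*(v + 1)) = v + 1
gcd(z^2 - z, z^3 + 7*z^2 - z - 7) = z - 1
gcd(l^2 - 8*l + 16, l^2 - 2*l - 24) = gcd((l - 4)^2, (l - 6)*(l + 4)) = 1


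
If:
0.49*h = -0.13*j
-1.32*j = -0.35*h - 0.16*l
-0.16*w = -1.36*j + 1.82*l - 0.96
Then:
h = 0.00288547741298916*w - 0.0173128644779349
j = 0.0652561814937548 - 0.0108760302489591*w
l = 0.57623538836896 - 0.0960392313948266*w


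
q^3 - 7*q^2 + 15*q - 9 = (q - 3)^2*(q - 1)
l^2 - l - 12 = (l - 4)*(l + 3)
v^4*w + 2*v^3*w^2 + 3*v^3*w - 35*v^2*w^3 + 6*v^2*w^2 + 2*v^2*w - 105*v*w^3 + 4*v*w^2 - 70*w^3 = (v + 2)*(v - 5*w)*(v + 7*w)*(v*w + w)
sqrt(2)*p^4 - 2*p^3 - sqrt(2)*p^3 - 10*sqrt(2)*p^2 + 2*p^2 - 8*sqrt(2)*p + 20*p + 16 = (p - 4)*(p + 2)*(p - sqrt(2))*(sqrt(2)*p + sqrt(2))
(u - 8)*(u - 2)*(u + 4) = u^3 - 6*u^2 - 24*u + 64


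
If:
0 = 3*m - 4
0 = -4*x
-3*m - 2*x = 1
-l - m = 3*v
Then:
No Solution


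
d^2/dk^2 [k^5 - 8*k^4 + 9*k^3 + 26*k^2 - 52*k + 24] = 20*k^3 - 96*k^2 + 54*k + 52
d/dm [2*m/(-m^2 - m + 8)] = 2*(m^2 + 8)/(m^4 + 2*m^3 - 15*m^2 - 16*m + 64)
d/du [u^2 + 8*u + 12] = 2*u + 8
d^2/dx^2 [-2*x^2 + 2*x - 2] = -4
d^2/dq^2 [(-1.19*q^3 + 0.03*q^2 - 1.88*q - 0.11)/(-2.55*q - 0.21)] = (15.47595*q^3 + 3.82347*q^2 + 0.314874*q - 0.585576)/(16.581375*q^3 + 4.096575*q^2 + 0.337365*q + 0.009261)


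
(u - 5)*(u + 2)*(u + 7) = u^3 + 4*u^2 - 31*u - 70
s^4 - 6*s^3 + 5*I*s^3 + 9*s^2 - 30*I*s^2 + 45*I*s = s*(s - 3)^2*(s + 5*I)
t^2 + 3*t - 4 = (t - 1)*(t + 4)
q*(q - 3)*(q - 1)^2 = q^4 - 5*q^3 + 7*q^2 - 3*q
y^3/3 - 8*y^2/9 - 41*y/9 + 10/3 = (y/3 + 1)*(y - 5)*(y - 2/3)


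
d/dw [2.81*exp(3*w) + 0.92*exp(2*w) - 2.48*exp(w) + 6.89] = (8.43*exp(2*w) + 1.84*exp(w) - 2.48)*exp(w)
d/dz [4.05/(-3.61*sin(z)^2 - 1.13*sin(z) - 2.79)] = (29.241*sin(z) + 4.5765)*cos(z)/(3.61*sin(z)^2 + 1.13*sin(z) + 2.79)^2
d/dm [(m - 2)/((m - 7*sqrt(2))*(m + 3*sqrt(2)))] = (-m^2 + 4*m - 42 - 8*sqrt(2))/(m^4 - 8*sqrt(2)*m^3 - 52*m^2 + 336*sqrt(2)*m + 1764)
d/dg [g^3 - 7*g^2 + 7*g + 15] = 3*g^2 - 14*g + 7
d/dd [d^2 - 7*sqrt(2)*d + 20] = 2*d - 7*sqrt(2)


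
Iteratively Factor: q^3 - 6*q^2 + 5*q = (q - 5)*(q^2 - q) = (q - 5)*(q - 1)*(q)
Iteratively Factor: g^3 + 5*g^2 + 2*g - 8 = (g - 1)*(g^2 + 6*g + 8) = (g - 1)*(g + 2)*(g + 4)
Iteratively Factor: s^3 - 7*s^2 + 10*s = (s - 5)*(s^2 - 2*s) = (s - 5)*(s - 2)*(s)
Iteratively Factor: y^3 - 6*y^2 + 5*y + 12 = (y - 3)*(y^2 - 3*y - 4) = (y - 3)*(y + 1)*(y - 4)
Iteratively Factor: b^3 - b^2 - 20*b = (b + 4)*(b^2 - 5*b) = b*(b + 4)*(b - 5)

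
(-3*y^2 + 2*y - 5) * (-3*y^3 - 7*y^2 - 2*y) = 9*y^5 + 15*y^4 + 7*y^3 + 31*y^2 + 10*y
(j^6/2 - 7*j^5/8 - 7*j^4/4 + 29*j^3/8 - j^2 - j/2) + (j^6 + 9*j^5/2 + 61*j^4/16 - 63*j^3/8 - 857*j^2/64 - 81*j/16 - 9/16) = 3*j^6/2 + 29*j^5/8 + 33*j^4/16 - 17*j^3/4 - 921*j^2/64 - 89*j/16 - 9/16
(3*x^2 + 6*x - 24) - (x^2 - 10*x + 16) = 2*x^2 + 16*x - 40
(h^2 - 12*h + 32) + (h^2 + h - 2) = 2*h^2 - 11*h + 30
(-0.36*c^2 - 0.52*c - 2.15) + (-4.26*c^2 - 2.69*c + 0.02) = -4.62*c^2 - 3.21*c - 2.13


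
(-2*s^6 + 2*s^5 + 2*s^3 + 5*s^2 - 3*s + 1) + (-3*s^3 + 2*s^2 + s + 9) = -2*s^6 + 2*s^5 - s^3 + 7*s^2 - 2*s + 10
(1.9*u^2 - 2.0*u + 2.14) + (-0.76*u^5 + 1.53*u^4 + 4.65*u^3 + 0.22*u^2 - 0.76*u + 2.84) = -0.76*u^5 + 1.53*u^4 + 4.65*u^3 + 2.12*u^2 - 2.76*u + 4.98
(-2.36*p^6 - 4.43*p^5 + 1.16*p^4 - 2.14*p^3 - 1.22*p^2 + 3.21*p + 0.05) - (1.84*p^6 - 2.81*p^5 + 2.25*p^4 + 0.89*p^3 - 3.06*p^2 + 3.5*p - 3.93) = -4.2*p^6 - 1.62*p^5 - 1.09*p^4 - 3.03*p^3 + 1.84*p^2 - 0.29*p + 3.98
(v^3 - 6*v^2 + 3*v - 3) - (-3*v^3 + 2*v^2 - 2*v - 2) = 4*v^3 - 8*v^2 + 5*v - 1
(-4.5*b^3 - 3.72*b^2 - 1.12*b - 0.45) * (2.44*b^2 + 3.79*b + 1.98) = -10.98*b^5 - 26.1318*b^4 - 25.7416*b^3 - 12.7084*b^2 - 3.9231*b - 0.891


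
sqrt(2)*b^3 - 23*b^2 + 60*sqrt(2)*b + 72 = (b - 6*sqrt(2))^2*(sqrt(2)*b + 1)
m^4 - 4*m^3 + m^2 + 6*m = m*(m - 3)*(m - 2)*(m + 1)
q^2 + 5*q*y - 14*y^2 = (q - 2*y)*(q + 7*y)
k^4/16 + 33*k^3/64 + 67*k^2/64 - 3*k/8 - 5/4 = (k/4 + 1)^2*(k - 1)*(k + 5/4)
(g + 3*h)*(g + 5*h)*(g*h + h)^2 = g^4*h^2 + 8*g^3*h^3 + 2*g^3*h^2 + 15*g^2*h^4 + 16*g^2*h^3 + g^2*h^2 + 30*g*h^4 + 8*g*h^3 + 15*h^4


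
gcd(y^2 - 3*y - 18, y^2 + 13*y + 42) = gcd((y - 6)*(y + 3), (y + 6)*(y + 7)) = 1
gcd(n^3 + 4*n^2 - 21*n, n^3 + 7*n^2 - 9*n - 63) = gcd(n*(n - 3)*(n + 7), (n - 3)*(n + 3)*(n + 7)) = n^2 + 4*n - 21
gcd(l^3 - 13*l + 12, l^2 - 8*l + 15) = l - 3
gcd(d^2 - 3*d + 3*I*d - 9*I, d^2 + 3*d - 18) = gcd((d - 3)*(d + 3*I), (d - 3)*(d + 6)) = d - 3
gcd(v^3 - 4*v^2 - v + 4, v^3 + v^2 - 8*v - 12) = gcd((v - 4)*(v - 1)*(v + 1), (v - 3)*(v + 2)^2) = 1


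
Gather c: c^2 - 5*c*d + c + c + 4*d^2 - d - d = c^2 + c*(2 - 5*d) + 4*d^2 - 2*d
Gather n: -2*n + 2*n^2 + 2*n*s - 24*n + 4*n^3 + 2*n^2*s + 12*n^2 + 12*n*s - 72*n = 4*n^3 + n^2*(2*s + 14) + n*(14*s - 98)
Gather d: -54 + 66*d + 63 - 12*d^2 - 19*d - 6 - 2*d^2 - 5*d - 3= -14*d^2 + 42*d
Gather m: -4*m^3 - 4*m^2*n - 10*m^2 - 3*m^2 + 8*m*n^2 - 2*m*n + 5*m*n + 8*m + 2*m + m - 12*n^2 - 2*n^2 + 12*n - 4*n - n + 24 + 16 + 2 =-4*m^3 + m^2*(-4*n - 13) + m*(8*n^2 + 3*n + 11) - 14*n^2 + 7*n + 42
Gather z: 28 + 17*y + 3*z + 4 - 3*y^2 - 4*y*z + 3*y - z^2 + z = -3*y^2 + 20*y - z^2 + z*(4 - 4*y) + 32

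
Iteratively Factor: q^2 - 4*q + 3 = (q - 1)*(q - 3)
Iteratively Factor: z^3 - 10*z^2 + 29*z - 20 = (z - 5)*(z^2 - 5*z + 4) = (z - 5)*(z - 1)*(z - 4)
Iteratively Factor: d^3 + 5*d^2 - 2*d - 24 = (d + 3)*(d^2 + 2*d - 8) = (d + 3)*(d + 4)*(d - 2)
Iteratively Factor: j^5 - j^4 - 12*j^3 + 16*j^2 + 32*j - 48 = (j + 3)*(j^4 - 4*j^3 + 16*j - 16) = (j - 2)*(j + 3)*(j^3 - 2*j^2 - 4*j + 8) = (j - 2)*(j + 2)*(j + 3)*(j^2 - 4*j + 4) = (j - 2)^2*(j + 2)*(j + 3)*(j - 2)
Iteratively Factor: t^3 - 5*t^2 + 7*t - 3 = (t - 1)*(t^2 - 4*t + 3) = (t - 1)^2*(t - 3)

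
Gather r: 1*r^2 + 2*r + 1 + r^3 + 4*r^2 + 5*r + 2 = r^3 + 5*r^2 + 7*r + 3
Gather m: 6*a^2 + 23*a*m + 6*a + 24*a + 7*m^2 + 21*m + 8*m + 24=6*a^2 + 30*a + 7*m^2 + m*(23*a + 29) + 24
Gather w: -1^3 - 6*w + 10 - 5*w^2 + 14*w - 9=-5*w^2 + 8*w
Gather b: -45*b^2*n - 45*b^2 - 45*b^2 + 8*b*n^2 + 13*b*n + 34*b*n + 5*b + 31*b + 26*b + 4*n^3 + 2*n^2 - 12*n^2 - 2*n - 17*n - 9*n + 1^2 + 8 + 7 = b^2*(-45*n - 90) + b*(8*n^2 + 47*n + 62) + 4*n^3 - 10*n^2 - 28*n + 16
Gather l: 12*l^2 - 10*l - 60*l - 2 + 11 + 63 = 12*l^2 - 70*l + 72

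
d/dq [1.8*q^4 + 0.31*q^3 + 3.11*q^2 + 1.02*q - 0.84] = 7.2*q^3 + 0.93*q^2 + 6.22*q + 1.02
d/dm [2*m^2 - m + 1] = 4*m - 1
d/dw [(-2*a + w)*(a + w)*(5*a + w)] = -7*a^2 + 8*a*w + 3*w^2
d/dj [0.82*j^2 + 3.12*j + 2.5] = 1.64*j + 3.12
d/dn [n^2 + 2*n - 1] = 2*n + 2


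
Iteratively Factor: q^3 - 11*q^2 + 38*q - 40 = (q - 4)*(q^2 - 7*q + 10) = (q - 4)*(q - 2)*(q - 5)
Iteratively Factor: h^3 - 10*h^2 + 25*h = (h)*(h^2 - 10*h + 25) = h*(h - 5)*(h - 5)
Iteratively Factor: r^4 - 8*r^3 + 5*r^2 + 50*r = (r + 2)*(r^3 - 10*r^2 + 25*r) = (r - 5)*(r + 2)*(r^2 - 5*r) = (r - 5)^2*(r + 2)*(r)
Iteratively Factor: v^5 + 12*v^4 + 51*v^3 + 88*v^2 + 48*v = (v + 1)*(v^4 + 11*v^3 + 40*v^2 + 48*v) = (v + 1)*(v + 4)*(v^3 + 7*v^2 + 12*v) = (v + 1)*(v + 4)^2*(v^2 + 3*v) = v*(v + 1)*(v + 4)^2*(v + 3)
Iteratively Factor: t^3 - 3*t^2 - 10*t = (t + 2)*(t^2 - 5*t) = t*(t + 2)*(t - 5)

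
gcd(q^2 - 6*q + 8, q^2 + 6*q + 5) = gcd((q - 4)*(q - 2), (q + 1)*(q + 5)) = 1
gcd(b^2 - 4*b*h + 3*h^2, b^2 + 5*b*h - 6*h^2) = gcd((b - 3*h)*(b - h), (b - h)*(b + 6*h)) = b - h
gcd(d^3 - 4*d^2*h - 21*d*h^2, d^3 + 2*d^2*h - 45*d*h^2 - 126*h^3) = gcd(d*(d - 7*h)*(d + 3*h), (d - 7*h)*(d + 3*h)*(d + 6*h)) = d^2 - 4*d*h - 21*h^2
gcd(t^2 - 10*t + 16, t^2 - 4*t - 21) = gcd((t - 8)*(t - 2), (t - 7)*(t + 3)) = 1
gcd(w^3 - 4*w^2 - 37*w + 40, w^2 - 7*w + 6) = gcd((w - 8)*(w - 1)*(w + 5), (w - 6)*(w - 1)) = w - 1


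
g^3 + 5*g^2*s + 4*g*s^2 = g*(g + s)*(g + 4*s)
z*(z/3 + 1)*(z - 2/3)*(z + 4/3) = z^4/3 + 11*z^3/9 + 10*z^2/27 - 8*z/9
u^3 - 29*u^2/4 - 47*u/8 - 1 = (u - 8)*(u + 1/4)*(u + 1/2)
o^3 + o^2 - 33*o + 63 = (o - 3)^2*(o + 7)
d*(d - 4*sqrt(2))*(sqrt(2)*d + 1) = sqrt(2)*d^3 - 7*d^2 - 4*sqrt(2)*d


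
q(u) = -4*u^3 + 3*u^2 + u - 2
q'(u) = -12*u^2 + 6*u + 1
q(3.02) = -81.79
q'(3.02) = -90.32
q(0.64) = -1.18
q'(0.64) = -0.08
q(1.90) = -16.71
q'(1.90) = -30.92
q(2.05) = -21.80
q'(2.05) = -37.13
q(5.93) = -724.69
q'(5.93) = -385.40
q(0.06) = -1.93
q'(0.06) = 1.32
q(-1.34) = 11.67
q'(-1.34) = -28.59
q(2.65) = -52.72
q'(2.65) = -67.37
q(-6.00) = 964.00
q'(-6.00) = -467.00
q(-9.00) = 3148.00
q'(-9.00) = -1025.00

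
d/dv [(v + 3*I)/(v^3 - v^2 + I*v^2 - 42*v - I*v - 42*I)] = (v^3 - v^2 + I*v^2 - 42*v - I*v + (v + 3*I)*(-3*v^2 + 2*v - 2*I*v + 42 + I) - 42*I)/(-v^3 + v^2 - I*v^2 + 42*v + I*v + 42*I)^2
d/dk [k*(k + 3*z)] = 2*k + 3*z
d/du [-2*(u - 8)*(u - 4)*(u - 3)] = -6*u^2 + 60*u - 136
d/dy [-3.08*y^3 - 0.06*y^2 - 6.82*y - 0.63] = -9.24*y^2 - 0.12*y - 6.82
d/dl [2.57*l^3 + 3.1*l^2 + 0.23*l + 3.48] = 7.71*l^2 + 6.2*l + 0.23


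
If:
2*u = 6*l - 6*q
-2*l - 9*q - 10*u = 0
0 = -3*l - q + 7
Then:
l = 147/95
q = 224/95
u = -231/95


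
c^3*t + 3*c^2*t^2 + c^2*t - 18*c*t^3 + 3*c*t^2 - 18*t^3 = (c - 3*t)*(c + 6*t)*(c*t + t)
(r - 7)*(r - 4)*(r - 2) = r^3 - 13*r^2 + 50*r - 56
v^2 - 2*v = v*(v - 2)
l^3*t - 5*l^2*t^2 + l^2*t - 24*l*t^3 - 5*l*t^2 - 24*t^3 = (l - 8*t)*(l + 3*t)*(l*t + t)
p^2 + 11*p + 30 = (p + 5)*(p + 6)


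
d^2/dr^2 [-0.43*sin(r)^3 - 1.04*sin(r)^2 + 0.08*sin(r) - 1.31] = 0.2425*sin(r) - 0.9675*sin(3*r) - 2.08*cos(2*r)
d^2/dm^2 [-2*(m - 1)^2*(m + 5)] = -12*m - 12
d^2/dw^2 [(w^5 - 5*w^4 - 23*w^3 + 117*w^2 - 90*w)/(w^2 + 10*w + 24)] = 2*(3*w^7 + 75*w^6 + 666*w^5 + 1740*w^4 - 6848*w^3 - 42264*w^2 - 33264*w + 88992)/(w^6 + 30*w^5 + 372*w^4 + 2440*w^3 + 8928*w^2 + 17280*w + 13824)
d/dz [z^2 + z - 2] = 2*z + 1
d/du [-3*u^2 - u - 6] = -6*u - 1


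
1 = 1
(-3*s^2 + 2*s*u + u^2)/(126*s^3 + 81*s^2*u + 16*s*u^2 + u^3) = (-s + u)/(42*s^2 + 13*s*u + u^2)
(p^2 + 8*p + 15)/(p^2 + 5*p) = (p + 3)/p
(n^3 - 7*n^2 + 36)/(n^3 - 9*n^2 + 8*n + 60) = (n - 3)/(n - 5)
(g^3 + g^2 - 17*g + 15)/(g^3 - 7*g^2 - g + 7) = (g^2 + 2*g - 15)/(g^2 - 6*g - 7)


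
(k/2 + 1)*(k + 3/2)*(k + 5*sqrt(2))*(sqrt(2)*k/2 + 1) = sqrt(2)*k^4/4 + 7*sqrt(2)*k^3/8 + 3*k^3 + 13*sqrt(2)*k^2/4 + 21*k^2/2 + 9*k + 35*sqrt(2)*k/4 + 15*sqrt(2)/2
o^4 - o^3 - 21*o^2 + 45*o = o*(o - 3)^2*(o + 5)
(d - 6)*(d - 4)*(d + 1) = d^3 - 9*d^2 + 14*d + 24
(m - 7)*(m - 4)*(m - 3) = m^3 - 14*m^2 + 61*m - 84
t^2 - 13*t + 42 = (t - 7)*(t - 6)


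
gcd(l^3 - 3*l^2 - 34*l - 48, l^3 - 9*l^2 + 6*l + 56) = l + 2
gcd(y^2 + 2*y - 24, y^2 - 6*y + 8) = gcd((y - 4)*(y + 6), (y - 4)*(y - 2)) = y - 4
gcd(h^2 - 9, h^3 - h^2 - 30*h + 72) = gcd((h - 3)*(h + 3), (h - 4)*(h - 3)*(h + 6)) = h - 3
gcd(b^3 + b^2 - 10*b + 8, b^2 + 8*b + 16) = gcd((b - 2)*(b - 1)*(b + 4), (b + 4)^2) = b + 4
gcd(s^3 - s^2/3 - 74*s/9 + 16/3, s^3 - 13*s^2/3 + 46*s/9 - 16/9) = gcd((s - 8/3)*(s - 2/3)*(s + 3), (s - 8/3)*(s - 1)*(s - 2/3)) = s^2 - 10*s/3 + 16/9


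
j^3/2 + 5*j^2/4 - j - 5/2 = (j/2 + sqrt(2)/2)*(j + 5/2)*(j - sqrt(2))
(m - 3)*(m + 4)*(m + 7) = m^3 + 8*m^2 - 5*m - 84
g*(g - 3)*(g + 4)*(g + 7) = g^4 + 8*g^3 - 5*g^2 - 84*g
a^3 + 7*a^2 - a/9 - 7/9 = (a - 1/3)*(a + 1/3)*(a + 7)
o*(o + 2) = o^2 + 2*o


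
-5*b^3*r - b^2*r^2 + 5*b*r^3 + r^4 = r*(-b + r)*(b + r)*(5*b + r)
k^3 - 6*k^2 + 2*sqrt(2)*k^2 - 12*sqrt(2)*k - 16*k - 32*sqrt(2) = (k - 8)*(k + 2)*(k + 2*sqrt(2))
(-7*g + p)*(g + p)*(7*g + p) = -49*g^3 - 49*g^2*p + g*p^2 + p^3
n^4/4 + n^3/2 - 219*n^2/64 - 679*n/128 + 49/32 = (n/4 + 1)*(n - 7/2)*(n - 1/4)*(n + 7/4)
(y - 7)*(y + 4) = y^2 - 3*y - 28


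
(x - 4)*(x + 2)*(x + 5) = x^3 + 3*x^2 - 18*x - 40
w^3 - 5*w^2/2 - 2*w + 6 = (w - 2)^2*(w + 3/2)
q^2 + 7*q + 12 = (q + 3)*(q + 4)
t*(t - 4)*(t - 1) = t^3 - 5*t^2 + 4*t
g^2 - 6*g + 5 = (g - 5)*(g - 1)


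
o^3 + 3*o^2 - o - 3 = (o - 1)*(o + 1)*(o + 3)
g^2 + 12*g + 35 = (g + 5)*(g + 7)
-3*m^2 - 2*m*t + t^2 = (-3*m + t)*(m + t)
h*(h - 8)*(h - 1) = h^3 - 9*h^2 + 8*h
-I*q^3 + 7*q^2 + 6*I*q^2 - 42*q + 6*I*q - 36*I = (q - 6)*(q + 6*I)*(-I*q + 1)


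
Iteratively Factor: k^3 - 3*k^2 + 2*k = (k)*(k^2 - 3*k + 2) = k*(k - 1)*(k - 2)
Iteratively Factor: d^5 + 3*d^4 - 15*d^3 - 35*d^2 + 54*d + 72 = (d - 3)*(d^4 + 6*d^3 + 3*d^2 - 26*d - 24) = (d - 3)*(d + 1)*(d^3 + 5*d^2 - 2*d - 24) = (d - 3)*(d + 1)*(d + 3)*(d^2 + 2*d - 8) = (d - 3)*(d - 2)*(d + 1)*(d + 3)*(d + 4)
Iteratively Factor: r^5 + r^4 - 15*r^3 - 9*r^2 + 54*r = (r - 3)*(r^4 + 4*r^3 - 3*r^2 - 18*r) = (r - 3)*(r - 2)*(r^3 + 6*r^2 + 9*r) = r*(r - 3)*(r - 2)*(r^2 + 6*r + 9) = r*(r - 3)*(r - 2)*(r + 3)*(r + 3)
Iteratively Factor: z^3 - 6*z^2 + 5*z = (z - 1)*(z^2 - 5*z) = (z - 5)*(z - 1)*(z)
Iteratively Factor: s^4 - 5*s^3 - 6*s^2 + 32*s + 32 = (s + 2)*(s^3 - 7*s^2 + 8*s + 16) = (s + 1)*(s + 2)*(s^2 - 8*s + 16) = (s - 4)*(s + 1)*(s + 2)*(s - 4)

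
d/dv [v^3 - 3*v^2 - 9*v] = 3*v^2 - 6*v - 9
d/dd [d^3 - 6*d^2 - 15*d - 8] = 3*d^2 - 12*d - 15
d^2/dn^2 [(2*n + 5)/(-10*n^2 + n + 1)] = 2*((2*n + 5)*(20*n - 1)^2 + 12*(5*n + 4)*(-10*n^2 + n + 1))/(-10*n^2 + n + 1)^3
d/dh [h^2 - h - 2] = 2*h - 1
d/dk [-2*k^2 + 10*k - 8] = 10 - 4*k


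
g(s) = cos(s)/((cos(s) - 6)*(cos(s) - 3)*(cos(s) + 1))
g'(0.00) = 0.00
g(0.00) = 0.05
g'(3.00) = -50.33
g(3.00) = -3.55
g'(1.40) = -0.05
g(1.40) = 0.01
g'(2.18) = -0.17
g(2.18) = -0.06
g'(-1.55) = 0.05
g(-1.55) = 0.00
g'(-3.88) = -0.36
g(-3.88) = -0.11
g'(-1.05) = 0.04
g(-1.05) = 0.02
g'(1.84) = -0.08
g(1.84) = -0.02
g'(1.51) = -0.05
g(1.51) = 0.00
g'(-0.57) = 0.03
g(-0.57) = 0.04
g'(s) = -sin(s)/((cos(s) - 6)*(cos(s) - 3)*(cos(s) + 1)) + sin(s)*cos(s)/((cos(s) - 6)*(cos(s) - 3)*(cos(s) + 1)^2) + sin(s)*cos(s)/((cos(s) - 6)*(cos(s) - 3)^2*(cos(s) + 1)) + sin(s)*cos(s)/((cos(s) - 6)^2*(cos(s) - 3)*(cos(s) + 1))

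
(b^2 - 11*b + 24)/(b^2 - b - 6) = (b - 8)/(b + 2)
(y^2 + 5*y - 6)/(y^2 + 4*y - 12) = (y - 1)/(y - 2)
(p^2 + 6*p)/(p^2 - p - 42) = p/(p - 7)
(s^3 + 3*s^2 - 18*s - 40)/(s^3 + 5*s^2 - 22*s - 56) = (s + 5)/(s + 7)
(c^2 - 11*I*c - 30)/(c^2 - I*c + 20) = (c - 6*I)/(c + 4*I)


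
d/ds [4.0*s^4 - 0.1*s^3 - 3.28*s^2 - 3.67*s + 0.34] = 16.0*s^3 - 0.3*s^2 - 6.56*s - 3.67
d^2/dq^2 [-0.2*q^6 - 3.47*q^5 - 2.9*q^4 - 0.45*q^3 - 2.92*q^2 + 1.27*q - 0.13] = -6.0*q^4 - 69.4*q^3 - 34.8*q^2 - 2.7*q - 5.84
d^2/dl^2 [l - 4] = 0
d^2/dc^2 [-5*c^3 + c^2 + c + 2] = 2 - 30*c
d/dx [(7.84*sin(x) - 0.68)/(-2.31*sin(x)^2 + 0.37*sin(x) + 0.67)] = (18.1104*sin(x)^2 - 3.1416*sin(x) + 5.5044)*cos(x)/(5.3361*sin(x)^4 - 1.7094*sin(x)^3 - 2.9585*sin(x)^2 + 0.4958*sin(x) + 0.4489)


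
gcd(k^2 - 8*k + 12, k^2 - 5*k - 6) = k - 6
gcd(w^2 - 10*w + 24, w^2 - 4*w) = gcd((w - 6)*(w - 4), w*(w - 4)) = w - 4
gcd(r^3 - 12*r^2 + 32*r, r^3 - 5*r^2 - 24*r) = r^2 - 8*r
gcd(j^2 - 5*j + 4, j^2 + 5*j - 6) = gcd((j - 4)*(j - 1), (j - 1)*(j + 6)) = j - 1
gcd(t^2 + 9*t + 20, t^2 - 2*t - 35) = t + 5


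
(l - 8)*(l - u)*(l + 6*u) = l^3 + 5*l^2*u - 8*l^2 - 6*l*u^2 - 40*l*u + 48*u^2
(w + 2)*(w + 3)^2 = w^3 + 8*w^2 + 21*w + 18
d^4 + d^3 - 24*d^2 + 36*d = d*(d - 3)*(d - 2)*(d + 6)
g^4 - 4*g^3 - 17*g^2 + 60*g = g*(g - 5)*(g - 3)*(g + 4)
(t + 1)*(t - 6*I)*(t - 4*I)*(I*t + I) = I*t^4 + 10*t^3 + 2*I*t^3 + 20*t^2 - 23*I*t^2 + 10*t - 48*I*t - 24*I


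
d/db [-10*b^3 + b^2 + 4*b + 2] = -30*b^2 + 2*b + 4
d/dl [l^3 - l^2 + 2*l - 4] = 3*l^2 - 2*l + 2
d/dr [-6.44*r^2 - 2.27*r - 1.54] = -12.88*r - 2.27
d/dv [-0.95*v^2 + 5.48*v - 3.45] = 5.48 - 1.9*v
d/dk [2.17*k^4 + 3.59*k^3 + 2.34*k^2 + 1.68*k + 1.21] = 8.68*k^3 + 10.77*k^2 + 4.68*k + 1.68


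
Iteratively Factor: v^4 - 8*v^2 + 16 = (v - 2)*(v^3 + 2*v^2 - 4*v - 8) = (v - 2)*(v + 2)*(v^2 - 4) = (v - 2)*(v + 2)^2*(v - 2)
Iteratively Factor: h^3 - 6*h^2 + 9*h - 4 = (h - 4)*(h^2 - 2*h + 1) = (h - 4)*(h - 1)*(h - 1)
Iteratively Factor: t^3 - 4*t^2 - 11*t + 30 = (t - 5)*(t^2 + t - 6) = (t - 5)*(t + 3)*(t - 2)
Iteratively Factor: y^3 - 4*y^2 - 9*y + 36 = (y + 3)*(y^2 - 7*y + 12) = (y - 4)*(y + 3)*(y - 3)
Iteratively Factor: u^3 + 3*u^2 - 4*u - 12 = (u + 3)*(u^2 - 4) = (u - 2)*(u + 3)*(u + 2)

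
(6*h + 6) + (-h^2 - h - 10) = -h^2 + 5*h - 4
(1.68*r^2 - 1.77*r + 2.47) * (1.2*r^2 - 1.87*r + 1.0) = 2.016*r^4 - 5.2656*r^3 + 7.9539*r^2 - 6.3889*r + 2.47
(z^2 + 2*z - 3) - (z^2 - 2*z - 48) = 4*z + 45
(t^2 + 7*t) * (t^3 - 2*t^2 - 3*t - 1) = t^5 + 5*t^4 - 17*t^3 - 22*t^2 - 7*t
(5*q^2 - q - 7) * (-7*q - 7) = -35*q^3 - 28*q^2 + 56*q + 49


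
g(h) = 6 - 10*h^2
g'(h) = -20*h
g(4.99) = -243.00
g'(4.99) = -99.80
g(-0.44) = 4.06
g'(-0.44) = 8.80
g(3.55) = -120.02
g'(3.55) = -71.00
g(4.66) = -211.16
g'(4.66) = -93.20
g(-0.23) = 5.47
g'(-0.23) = 4.60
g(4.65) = -210.22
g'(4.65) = -93.00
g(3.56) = -120.74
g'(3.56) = -71.20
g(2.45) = -54.02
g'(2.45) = -49.00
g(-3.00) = -84.00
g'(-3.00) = 60.00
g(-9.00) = -804.00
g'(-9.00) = 180.00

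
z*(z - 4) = z^2 - 4*z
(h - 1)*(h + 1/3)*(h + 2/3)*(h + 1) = h^4 + h^3 - 7*h^2/9 - h - 2/9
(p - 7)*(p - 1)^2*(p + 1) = p^4 - 8*p^3 + 6*p^2 + 8*p - 7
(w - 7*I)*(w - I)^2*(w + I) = w^4 - 8*I*w^3 - 6*w^2 - 8*I*w - 7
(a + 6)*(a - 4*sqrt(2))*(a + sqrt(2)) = a^3 - 3*sqrt(2)*a^2 + 6*a^2 - 18*sqrt(2)*a - 8*a - 48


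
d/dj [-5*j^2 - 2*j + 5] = -10*j - 2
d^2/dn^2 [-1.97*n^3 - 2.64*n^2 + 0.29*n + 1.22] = -11.82*n - 5.28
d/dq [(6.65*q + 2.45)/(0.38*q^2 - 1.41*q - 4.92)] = (2.527*q^2 - 9.3765*q - (0.76*q - 1.41)*(6.65*q + 2.45) - 32.718)/(-0.38*q^2 + 1.41*q + 4.92)^2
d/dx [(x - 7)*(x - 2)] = 2*x - 9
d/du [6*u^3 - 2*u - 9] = 18*u^2 - 2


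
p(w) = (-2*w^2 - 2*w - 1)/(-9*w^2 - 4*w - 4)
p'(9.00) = 0.00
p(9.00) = 0.24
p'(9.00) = 0.00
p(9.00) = 0.24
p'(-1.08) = -0.05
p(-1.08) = 0.12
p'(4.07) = -0.01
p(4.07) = 0.25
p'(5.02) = -0.00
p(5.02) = 0.24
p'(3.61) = -0.01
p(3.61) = 0.25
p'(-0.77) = -0.01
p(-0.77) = 0.10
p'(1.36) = -0.03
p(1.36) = 0.28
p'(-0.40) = 0.22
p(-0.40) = 0.14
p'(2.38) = -0.01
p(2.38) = 0.26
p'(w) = (-4*w - 2)/(-9*w^2 - 4*w - 4) + (18*w + 4)*(-2*w^2 - 2*w - 1)/(-9*w^2 - 4*w - 4)^2 = 2*(-5*w^2 - w + 2)/(81*w^4 + 72*w^3 + 88*w^2 + 32*w + 16)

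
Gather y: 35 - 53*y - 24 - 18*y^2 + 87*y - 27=-18*y^2 + 34*y - 16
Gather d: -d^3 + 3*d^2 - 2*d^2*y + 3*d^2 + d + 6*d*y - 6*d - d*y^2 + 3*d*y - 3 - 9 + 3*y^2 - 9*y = -d^3 + d^2*(6 - 2*y) + d*(-y^2 + 9*y - 5) + 3*y^2 - 9*y - 12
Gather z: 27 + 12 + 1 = 40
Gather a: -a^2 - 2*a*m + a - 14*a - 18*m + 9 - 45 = -a^2 + a*(-2*m - 13) - 18*m - 36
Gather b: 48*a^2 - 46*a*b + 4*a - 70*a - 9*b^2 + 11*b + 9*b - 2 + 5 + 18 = 48*a^2 - 66*a - 9*b^2 + b*(20 - 46*a) + 21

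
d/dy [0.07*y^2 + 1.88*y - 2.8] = 0.14*y + 1.88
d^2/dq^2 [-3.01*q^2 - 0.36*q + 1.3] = -6.02000000000000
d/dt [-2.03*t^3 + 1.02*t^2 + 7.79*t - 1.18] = -6.09*t^2 + 2.04*t + 7.79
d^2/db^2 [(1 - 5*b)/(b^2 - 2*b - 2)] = 2*(4*(b - 1)^2*(5*b - 1) + (15*b - 11)*(-b^2 + 2*b + 2))/(-b^2 + 2*b + 2)^3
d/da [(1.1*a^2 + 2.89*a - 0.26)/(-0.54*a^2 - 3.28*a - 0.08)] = (-2.0474*a^2 - 0.456799999999999*a - 1.084)/(0.2916*a^4 + 3.5424*a^3 + 10.8448*a^2 + 0.5248*a + 0.0064)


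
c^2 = c^2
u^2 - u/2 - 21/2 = (u - 7/2)*(u + 3)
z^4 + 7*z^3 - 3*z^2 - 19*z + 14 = (z - 1)^2*(z + 2)*(z + 7)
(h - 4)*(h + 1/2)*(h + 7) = h^3 + 7*h^2/2 - 53*h/2 - 14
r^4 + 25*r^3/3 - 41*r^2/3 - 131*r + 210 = (r - 3)*(r - 5/3)*(r + 6)*(r + 7)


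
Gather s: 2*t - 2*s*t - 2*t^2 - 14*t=-2*s*t - 2*t^2 - 12*t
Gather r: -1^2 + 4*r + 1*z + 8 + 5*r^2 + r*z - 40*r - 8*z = 5*r^2 + r*(z - 36) - 7*z + 7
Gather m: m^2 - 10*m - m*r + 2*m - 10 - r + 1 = m^2 + m*(-r - 8) - r - 9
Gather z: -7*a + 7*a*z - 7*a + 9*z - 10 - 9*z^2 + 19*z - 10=-14*a - 9*z^2 + z*(7*a + 28) - 20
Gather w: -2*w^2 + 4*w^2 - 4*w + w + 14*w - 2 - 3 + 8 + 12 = 2*w^2 + 11*w + 15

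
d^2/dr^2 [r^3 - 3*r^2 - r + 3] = 6*r - 6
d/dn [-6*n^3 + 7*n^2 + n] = -18*n^2 + 14*n + 1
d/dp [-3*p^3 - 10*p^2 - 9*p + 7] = -9*p^2 - 20*p - 9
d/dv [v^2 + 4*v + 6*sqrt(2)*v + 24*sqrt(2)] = 2*v + 4 + 6*sqrt(2)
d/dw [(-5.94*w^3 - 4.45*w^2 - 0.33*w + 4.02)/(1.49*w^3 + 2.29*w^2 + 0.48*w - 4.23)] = (-6.9721*w^4 - 4.719*w^3 + 56.0289*w^2 + 19.2354*w - 0.5337)/(2.2201*w^6 + 6.8242*w^5 + 6.6745*w^4 - 10.407*w^3 - 19.143*w^2 - 4.0608*w + 17.8929)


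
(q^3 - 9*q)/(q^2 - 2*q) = (q^2 - 9)/(q - 2)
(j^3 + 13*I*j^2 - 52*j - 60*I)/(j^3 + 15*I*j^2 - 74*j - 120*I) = (j + 2*I)/(j + 4*I)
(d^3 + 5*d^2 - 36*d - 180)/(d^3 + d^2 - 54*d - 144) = (d^2 - d - 30)/(d^2 - 5*d - 24)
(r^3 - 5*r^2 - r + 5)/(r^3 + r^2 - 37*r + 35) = (r + 1)/(r + 7)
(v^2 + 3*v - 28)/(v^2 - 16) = (v + 7)/(v + 4)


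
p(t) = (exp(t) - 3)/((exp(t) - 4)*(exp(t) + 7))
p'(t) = -(exp(t) - 3)*exp(t)/((exp(t) - 4)*(exp(t) + 7)^2) + exp(t)/((exp(t) - 4)*(exp(t) + 7)) - (exp(t) - 3)*exp(t)/((exp(t) - 4)^2*(exp(t) + 7)) = (-exp(2*t) + 6*exp(t) - 19)*exp(t)/(exp(4*t) + 6*exp(3*t) - 47*exp(2*t) - 168*exp(t) + 784)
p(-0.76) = 0.10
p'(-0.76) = -0.01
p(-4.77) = 0.11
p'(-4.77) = -0.00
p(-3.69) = 0.11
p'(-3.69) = -0.00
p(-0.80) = 0.10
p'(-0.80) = -0.01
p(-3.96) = 0.11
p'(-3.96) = -0.00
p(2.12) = 0.08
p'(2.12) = -0.07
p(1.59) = 0.18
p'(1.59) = -0.58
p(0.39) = 0.07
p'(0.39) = -0.04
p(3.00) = 0.04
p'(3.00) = -0.03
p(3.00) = 0.04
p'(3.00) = -0.03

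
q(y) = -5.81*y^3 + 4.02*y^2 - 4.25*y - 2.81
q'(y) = -17.43*y^2 + 8.04*y - 4.25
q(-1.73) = 46.66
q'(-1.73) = -70.33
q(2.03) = -43.47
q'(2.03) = -59.76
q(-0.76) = 5.29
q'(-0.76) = -20.43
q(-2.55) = 130.51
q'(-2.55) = -138.09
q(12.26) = -10157.18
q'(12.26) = -2525.54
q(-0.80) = 6.14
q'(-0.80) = -21.84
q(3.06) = -144.65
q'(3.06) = -142.86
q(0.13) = -3.31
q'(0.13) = -3.50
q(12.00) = -9514.61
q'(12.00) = -2417.69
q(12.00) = -9514.61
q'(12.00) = -2417.69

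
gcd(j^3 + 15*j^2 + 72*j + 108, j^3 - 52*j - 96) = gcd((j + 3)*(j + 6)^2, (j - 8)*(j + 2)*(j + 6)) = j + 6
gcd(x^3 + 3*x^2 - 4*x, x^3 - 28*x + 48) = 1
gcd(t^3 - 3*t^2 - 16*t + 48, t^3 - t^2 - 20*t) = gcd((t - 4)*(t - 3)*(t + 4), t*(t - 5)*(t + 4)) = t + 4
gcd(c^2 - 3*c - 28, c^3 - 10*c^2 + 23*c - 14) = c - 7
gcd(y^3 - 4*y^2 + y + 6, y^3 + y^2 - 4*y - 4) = y^2 - y - 2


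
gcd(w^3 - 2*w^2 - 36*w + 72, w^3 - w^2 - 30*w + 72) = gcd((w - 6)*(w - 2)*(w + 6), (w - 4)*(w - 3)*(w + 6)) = w + 6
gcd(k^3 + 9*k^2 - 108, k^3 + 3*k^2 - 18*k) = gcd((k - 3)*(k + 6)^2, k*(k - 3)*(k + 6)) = k^2 + 3*k - 18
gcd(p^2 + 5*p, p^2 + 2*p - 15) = p + 5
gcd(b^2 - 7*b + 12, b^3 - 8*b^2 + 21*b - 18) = b - 3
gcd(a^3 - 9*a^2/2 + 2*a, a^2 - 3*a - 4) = a - 4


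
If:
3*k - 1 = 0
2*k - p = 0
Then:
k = 1/3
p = 2/3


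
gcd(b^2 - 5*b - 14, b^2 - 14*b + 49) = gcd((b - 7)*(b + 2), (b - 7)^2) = b - 7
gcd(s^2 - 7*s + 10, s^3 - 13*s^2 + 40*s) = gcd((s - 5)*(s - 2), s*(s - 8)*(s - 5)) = s - 5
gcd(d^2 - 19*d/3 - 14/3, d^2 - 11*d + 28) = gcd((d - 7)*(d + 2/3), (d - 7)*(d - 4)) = d - 7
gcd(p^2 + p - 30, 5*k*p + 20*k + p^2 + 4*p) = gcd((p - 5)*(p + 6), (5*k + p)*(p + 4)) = 1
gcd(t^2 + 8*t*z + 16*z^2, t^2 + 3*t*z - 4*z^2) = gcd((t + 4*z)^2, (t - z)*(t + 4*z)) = t + 4*z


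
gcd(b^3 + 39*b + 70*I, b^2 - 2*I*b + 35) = b^2 - 2*I*b + 35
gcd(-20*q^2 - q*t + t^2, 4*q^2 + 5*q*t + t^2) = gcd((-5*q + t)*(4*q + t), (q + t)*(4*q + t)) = 4*q + t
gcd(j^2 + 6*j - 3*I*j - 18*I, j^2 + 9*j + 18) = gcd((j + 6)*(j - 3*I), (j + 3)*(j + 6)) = j + 6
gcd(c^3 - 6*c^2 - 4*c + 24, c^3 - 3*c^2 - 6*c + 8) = c + 2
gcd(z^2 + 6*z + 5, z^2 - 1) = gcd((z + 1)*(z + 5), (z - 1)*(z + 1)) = z + 1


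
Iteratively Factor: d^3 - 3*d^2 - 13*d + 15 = (d + 3)*(d^2 - 6*d + 5) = (d - 5)*(d + 3)*(d - 1)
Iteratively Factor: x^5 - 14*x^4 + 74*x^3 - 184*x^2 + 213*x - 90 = (x - 1)*(x^4 - 13*x^3 + 61*x^2 - 123*x + 90) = (x - 5)*(x - 1)*(x^3 - 8*x^2 + 21*x - 18) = (x - 5)*(x - 3)*(x - 1)*(x^2 - 5*x + 6) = (x - 5)*(x - 3)^2*(x - 1)*(x - 2)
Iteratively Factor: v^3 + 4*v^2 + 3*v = (v + 3)*(v^2 + v) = (v + 1)*(v + 3)*(v)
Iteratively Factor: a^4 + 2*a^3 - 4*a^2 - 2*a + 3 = (a - 1)*(a^3 + 3*a^2 - a - 3) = (a - 1)*(a + 1)*(a^2 + 2*a - 3) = (a - 1)*(a + 1)*(a + 3)*(a - 1)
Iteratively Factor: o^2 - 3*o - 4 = (o - 4)*(o + 1)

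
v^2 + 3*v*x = v*(v + 3*x)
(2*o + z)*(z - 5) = 2*o*z - 10*o + z^2 - 5*z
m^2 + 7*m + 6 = (m + 1)*(m + 6)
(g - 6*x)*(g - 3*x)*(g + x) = g^3 - 8*g^2*x + 9*g*x^2 + 18*x^3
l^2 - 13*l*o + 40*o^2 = (l - 8*o)*(l - 5*o)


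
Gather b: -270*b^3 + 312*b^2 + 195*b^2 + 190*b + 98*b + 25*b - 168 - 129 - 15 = -270*b^3 + 507*b^2 + 313*b - 312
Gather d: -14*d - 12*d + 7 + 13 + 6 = 26 - 26*d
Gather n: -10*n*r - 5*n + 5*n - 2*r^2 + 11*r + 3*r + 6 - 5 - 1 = -10*n*r - 2*r^2 + 14*r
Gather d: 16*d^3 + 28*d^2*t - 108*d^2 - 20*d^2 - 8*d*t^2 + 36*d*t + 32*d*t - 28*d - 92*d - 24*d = 16*d^3 + d^2*(28*t - 128) + d*(-8*t^2 + 68*t - 144)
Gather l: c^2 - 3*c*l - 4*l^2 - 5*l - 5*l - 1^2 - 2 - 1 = c^2 - 4*l^2 + l*(-3*c - 10) - 4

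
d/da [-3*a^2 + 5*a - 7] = 5 - 6*a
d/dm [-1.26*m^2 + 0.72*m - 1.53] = 0.72 - 2.52*m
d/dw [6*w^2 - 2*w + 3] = 12*w - 2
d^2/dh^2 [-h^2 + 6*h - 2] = -2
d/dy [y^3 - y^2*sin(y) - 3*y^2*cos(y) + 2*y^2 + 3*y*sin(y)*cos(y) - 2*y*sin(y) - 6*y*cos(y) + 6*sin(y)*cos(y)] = 3*y^2*sin(y) - y^2*cos(y) + 3*y^2 + 4*y*sin(y) - 8*y*cos(y) + 3*y*cos(2*y) + 4*y - 2*sin(y) + 3*sin(2*y)/2 - 6*cos(y) + 6*cos(2*y)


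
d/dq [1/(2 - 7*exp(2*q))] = 14*exp(2*q)/(7*exp(2*q) - 2)^2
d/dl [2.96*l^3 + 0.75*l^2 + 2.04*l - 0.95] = 8.88*l^2 + 1.5*l + 2.04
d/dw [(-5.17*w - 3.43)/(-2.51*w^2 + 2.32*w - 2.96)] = (-12.9767*w^2 - 17.2186*w + 23.2608)/(6.3001*w^4 - 11.6464*w^3 + 20.2416*w^2 - 13.7344*w + 8.7616)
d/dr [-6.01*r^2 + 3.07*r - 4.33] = 3.07 - 12.02*r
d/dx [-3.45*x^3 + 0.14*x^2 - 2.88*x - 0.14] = -10.35*x^2 + 0.28*x - 2.88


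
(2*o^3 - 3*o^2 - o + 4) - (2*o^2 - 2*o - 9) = 2*o^3 - 5*o^2 + o + 13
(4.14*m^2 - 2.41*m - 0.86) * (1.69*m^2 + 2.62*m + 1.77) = 6.9966*m^4 + 6.7739*m^3 - 0.439800000000001*m^2 - 6.5189*m - 1.5222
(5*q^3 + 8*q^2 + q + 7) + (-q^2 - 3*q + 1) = 5*q^3 + 7*q^2 - 2*q + 8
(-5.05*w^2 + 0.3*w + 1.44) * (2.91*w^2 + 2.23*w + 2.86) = -14.6955*w^4 - 10.3885*w^3 - 9.5836*w^2 + 4.0692*w + 4.1184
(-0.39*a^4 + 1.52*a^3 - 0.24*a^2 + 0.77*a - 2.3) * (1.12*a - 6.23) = -0.4368*a^5 + 4.1321*a^4 - 9.7384*a^3 + 2.3576*a^2 - 7.3731*a + 14.329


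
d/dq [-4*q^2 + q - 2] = 1 - 8*q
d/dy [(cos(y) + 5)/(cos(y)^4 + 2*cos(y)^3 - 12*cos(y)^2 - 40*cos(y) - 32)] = 3*(cos(y)^2 + 4*cos(y) - 14)*sin(y)/((cos(y) - 4)^2*(cos(y) + 2)^4)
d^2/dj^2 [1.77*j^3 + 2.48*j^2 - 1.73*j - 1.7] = 10.62*j + 4.96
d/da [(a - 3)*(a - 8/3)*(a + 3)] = 3*a^2 - 16*a/3 - 9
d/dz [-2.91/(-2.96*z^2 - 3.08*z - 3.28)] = (-17.2272*z - 8.9628)/(2.96*z^2 + 3.08*z + 3.28)^2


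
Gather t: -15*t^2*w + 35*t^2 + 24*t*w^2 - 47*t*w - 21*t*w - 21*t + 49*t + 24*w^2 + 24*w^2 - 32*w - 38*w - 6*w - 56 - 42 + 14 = t^2*(35 - 15*w) + t*(24*w^2 - 68*w + 28) + 48*w^2 - 76*w - 84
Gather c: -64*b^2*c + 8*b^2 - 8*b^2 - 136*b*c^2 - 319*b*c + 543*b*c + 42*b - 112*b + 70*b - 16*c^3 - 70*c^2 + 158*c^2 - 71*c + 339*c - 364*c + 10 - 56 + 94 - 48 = -16*c^3 + c^2*(88 - 136*b) + c*(-64*b^2 + 224*b - 96)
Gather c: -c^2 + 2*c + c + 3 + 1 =-c^2 + 3*c + 4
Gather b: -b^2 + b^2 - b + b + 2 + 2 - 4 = 0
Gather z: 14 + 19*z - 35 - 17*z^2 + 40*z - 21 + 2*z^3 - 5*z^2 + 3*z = 2*z^3 - 22*z^2 + 62*z - 42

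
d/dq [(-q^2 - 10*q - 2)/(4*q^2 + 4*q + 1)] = 2*(9*q - 1)/(8*q^3 + 12*q^2 + 6*q + 1)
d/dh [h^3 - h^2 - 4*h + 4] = 3*h^2 - 2*h - 4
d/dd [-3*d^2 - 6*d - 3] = -6*d - 6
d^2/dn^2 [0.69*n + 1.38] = 0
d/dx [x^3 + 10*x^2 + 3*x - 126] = 3*x^2 + 20*x + 3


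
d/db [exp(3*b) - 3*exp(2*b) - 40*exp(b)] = (3*exp(2*b) - 6*exp(b) - 40)*exp(b)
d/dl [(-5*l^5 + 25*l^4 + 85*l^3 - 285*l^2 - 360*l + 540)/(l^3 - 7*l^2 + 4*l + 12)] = 10*(-l^5 + l^4 + 5*l^3 - 7*l^2 - 4*l - 18)/(l^4 - 2*l^3 - 3*l^2 + 4*l + 4)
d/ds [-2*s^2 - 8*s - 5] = -4*s - 8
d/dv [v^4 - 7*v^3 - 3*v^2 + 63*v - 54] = 4*v^3 - 21*v^2 - 6*v + 63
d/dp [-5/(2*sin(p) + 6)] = 5*cos(p)/(2*(sin(p) + 3)^2)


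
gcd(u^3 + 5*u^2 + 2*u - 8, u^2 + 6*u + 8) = u^2 + 6*u + 8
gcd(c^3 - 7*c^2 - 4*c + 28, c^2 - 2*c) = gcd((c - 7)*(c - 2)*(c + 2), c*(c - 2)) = c - 2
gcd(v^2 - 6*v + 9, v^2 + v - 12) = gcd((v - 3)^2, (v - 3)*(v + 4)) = v - 3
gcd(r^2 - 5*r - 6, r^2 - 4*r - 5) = r + 1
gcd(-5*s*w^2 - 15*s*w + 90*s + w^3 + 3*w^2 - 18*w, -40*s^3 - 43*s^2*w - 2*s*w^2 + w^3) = 1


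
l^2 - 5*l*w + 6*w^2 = (l - 3*w)*(l - 2*w)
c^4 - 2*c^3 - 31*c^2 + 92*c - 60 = (c - 5)*(c - 2)*(c - 1)*(c + 6)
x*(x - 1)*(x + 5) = x^3 + 4*x^2 - 5*x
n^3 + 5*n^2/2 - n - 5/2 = (n - 1)*(n + 1)*(n + 5/2)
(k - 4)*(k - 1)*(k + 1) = k^3 - 4*k^2 - k + 4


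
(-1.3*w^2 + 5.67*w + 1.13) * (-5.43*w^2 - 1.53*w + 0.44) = 7.059*w^4 - 28.7991*w^3 - 15.383*w^2 + 0.7659*w + 0.4972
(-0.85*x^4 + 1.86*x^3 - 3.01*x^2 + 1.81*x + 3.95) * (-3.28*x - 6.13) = 2.788*x^5 - 0.8903*x^4 - 1.529*x^3 + 12.5145*x^2 - 24.0513*x - 24.2135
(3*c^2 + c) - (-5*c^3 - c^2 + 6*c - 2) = 5*c^3 + 4*c^2 - 5*c + 2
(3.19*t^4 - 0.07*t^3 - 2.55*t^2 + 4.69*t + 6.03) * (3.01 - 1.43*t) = -4.5617*t^5 + 9.702*t^4 + 3.4358*t^3 - 14.3822*t^2 + 5.494*t + 18.1503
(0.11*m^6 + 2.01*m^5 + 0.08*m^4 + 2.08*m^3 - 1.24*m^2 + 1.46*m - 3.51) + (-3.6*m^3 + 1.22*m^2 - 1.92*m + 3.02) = 0.11*m^6 + 2.01*m^5 + 0.08*m^4 - 1.52*m^3 - 0.02*m^2 - 0.46*m - 0.49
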